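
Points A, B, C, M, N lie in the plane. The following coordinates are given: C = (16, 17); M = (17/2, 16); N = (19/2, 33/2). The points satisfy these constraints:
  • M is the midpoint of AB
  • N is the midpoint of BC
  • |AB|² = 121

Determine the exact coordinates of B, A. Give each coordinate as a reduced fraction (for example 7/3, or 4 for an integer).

B = (3, 16)
A = (14, 16)

1. B_x = 3  [B = 2·N−C = 2·(19/2, 33/2)−(16, 17)]
2. B_y = 16  [B = 2·N−C = 2·(19/2, 33/2)−(16, 17)]
   so B = (3, 16)
3. A_x = 14  [A = 2·M−B = 2·(17/2, 16)−(3, 16)]
4. A_y = 16  [A = 2·M−B = 2·(17/2, 16)−(3, 16)]
   so A = (14, 16)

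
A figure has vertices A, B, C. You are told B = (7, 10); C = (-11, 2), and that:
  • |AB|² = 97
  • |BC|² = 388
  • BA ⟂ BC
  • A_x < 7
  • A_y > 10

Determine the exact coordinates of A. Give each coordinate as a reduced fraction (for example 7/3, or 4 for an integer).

1. A_x = 3  [[BA ⟂ BC ⇒ -18x-8y+206=0] ∩ [|A−(7, 10)|²=97]]
2. A_y = 19  [[BA ⟂ BC ⇒ -18x-8y+206=0] ∩ [|A−(7, 10)|²=97]]
   so A = (3, 19)

A = (3, 19)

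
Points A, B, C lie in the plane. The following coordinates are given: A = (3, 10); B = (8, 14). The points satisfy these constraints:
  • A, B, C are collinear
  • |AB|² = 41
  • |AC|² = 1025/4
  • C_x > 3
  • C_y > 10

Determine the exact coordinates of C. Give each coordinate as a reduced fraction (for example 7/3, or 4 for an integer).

1. C_x = 31/2  [[A, B, C are collinear ⇒ -4x+5y-38=0] ∩ [|C−(3, 10)|²=1025/4]]
2. C_y = 20  [[A, B, C are collinear ⇒ -4x+5y-38=0] ∩ [|C−(3, 10)|²=1025/4]]
   so C = (31/2, 20)

C = (31/2, 20)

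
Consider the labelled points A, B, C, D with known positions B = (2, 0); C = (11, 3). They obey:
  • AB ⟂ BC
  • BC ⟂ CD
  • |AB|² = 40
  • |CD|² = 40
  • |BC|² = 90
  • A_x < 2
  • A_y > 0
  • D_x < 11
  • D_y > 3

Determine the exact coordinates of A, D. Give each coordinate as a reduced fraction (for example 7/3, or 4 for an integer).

A = (0, 6)
D = (9, 9)

1. A_x = 0  [[AB ⟂ BC ⇒ -9x-3y+18=0] ∩ [|A−(2, 0)|²=40]]
2. A_y = 6  [[AB ⟂ BC ⇒ -9x-3y+18=0] ∩ [|A−(2, 0)|²=40]]
   so A = (0, 6)
3. D_x = 9  [[BC ⟂ CD ⇒ 9x+3y-108=0] ∩ [|D−(11, 3)|²=40]]
4. D_y = 9  [[BC ⟂ CD ⇒ 9x+3y-108=0] ∩ [|D−(11, 3)|²=40]]
   so D = (9, 9)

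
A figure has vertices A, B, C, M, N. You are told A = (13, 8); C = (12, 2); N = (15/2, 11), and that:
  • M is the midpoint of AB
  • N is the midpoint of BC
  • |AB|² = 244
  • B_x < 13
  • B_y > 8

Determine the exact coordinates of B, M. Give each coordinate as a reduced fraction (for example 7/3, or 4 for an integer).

1. B_x = 3  [B = 2·N−C = 2·(15/2, 11)−(12, 2)]
2. B_y = 20  [B = 2·N−C = 2·(15/2, 11)−(12, 2)]
   so B = (3, 20)
3. M_x = 8  [2·M = A+B = (13, 8)+(3, 20)]
4. M_y = 14  [2·M = A+B = (13, 8)+(3, 20)]
   so M = (8, 14)

B = (3, 20)
M = (8, 14)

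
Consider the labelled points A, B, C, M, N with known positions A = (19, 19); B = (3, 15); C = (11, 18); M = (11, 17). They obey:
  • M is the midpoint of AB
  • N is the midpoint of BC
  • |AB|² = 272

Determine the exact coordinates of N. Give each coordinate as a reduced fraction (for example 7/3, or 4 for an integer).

1. N_x = 7  [2·N = B+C = (3, 15)+(11, 18)]
2. N_y = 33/2  [2·N = B+C = (3, 15)+(11, 18)]
   so N = (7, 33/2)

N = (7, 33/2)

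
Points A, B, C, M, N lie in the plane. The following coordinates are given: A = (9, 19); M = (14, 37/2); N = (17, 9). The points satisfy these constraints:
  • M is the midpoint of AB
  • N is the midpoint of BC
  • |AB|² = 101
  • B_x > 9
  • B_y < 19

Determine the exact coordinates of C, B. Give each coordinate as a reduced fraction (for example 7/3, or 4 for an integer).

C = (15, 0)
B = (19, 18)

1. B_x = 19  [B = 2·M−A = 2·(14, 37/2)−(9, 19)]
2. B_y = 18  [B = 2·M−A = 2·(14, 37/2)−(9, 19)]
   so B = (19, 18)
3. C_x = 15  [C = 2·N−B = 2·(17, 9)−(19, 18)]
4. C_y = 0  [C = 2·N−B = 2·(17, 9)−(19, 18)]
   so C = (15, 0)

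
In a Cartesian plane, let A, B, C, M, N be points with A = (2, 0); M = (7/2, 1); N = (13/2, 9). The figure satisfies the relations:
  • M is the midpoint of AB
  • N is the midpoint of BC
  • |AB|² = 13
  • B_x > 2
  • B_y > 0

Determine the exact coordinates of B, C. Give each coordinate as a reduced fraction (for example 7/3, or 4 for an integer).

B = (5, 2)
C = (8, 16)

1. B_x = 5  [B = 2·M−A = 2·(7/2, 1)−(2, 0)]
2. B_y = 2  [B = 2·M−A = 2·(7/2, 1)−(2, 0)]
   so B = (5, 2)
3. C_x = 8  [C = 2·N−B = 2·(13/2, 9)−(5, 2)]
4. C_y = 16  [C = 2·N−B = 2·(13/2, 9)−(5, 2)]
   so C = (8, 16)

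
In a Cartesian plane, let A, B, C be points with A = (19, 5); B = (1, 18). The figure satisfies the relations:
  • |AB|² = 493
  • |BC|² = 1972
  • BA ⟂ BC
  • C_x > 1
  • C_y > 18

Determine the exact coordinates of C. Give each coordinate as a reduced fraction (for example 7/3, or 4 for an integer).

C = (27, 54)

1. C_x = 27  [[BA ⟂ BC ⇒ 18x-13y+216=0] ∩ [|C−(1, 18)|²=1972]]
2. C_y = 54  [[BA ⟂ BC ⇒ 18x-13y+216=0] ∩ [|C−(1, 18)|²=1972]]
   so C = (27, 54)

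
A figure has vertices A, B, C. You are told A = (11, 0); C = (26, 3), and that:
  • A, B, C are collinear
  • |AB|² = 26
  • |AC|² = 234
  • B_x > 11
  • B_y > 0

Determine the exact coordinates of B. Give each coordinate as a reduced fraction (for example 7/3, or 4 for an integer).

1. B_x = 16  [[A, B, C are collinear ⇒ 3x-15y-33=0] ∩ [|B−(11, 0)|²=26]]
2. B_y = 1  [[A, B, C are collinear ⇒ 3x-15y-33=0] ∩ [|B−(11, 0)|²=26]]
   so B = (16, 1)

B = (16, 1)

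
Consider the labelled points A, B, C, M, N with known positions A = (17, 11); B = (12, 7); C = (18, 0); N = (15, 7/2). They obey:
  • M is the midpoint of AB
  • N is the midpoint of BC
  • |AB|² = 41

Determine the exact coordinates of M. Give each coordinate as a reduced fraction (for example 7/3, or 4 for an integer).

M = (29/2, 9)

1. M_x = 29/2  [2·M = A+B = (17, 11)+(12, 7)]
2. M_y = 9  [2·M = A+B = (17, 11)+(12, 7)]
   so M = (29/2, 9)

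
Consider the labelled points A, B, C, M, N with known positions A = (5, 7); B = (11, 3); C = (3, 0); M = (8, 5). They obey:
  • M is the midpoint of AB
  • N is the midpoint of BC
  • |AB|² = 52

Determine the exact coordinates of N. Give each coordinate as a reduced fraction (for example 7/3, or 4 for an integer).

1. N_x = 7  [2·N = B+C = (11, 3)+(3, 0)]
2. N_y = 3/2  [2·N = B+C = (11, 3)+(3, 0)]
   so N = (7, 3/2)

N = (7, 3/2)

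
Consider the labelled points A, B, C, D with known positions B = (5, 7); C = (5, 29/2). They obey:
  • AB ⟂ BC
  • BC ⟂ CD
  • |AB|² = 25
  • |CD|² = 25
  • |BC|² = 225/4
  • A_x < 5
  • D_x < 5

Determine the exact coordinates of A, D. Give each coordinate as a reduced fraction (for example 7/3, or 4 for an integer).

1. A_x = 0  [[AB ⟂ BC ⇒ -15/2y+105/2=0] ∩ [|A−(5, 7)|²=25]]
2. A_y = 7  [[AB ⟂ BC ⇒ -15/2y+105/2=0] ∩ [|A−(5, 7)|²=25]]
   so A = (0, 7)
3. D_x = 0  [[BC ⟂ CD ⇒ 15/2y-435/4=0] ∩ [|D−(5, 29/2)|²=25]]
4. D_y = 29/2  [[BC ⟂ CD ⇒ 15/2y-435/4=0] ∩ [|D−(5, 29/2)|²=25]]
   so D = (0, 29/2)

A = (0, 7)
D = (0, 29/2)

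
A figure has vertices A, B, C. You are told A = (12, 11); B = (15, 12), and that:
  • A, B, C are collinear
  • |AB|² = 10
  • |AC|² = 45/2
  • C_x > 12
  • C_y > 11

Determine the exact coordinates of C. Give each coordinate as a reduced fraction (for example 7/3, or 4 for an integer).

1. C_x = 33/2  [[A, B, C are collinear ⇒ -1x+3y-21=0] ∩ [|C−(12, 11)|²=45/2]]
2. C_y = 25/2  [[A, B, C are collinear ⇒ -1x+3y-21=0] ∩ [|C−(12, 11)|²=45/2]]
   so C = (33/2, 25/2)

C = (33/2, 25/2)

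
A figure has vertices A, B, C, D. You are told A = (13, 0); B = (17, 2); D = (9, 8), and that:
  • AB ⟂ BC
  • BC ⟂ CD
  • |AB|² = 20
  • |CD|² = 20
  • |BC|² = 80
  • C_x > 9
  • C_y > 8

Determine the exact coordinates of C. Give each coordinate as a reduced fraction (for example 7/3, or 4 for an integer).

1. C_x = 13  [[AB ⟂ BC ⇒ 4x+2y-72=0] ∩ [|C−(9, 8)|²=20]]
2. C_y = 10  [[AB ⟂ BC ⇒ 4x+2y-72=0] ∩ [|C−(9, 8)|²=20]]
   so C = (13, 10)

C = (13, 10)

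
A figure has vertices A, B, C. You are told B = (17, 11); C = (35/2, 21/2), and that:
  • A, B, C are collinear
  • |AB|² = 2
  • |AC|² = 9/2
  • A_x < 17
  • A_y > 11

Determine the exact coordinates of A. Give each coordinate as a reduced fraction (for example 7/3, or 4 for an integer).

A = (16, 12)

1. A_x = 16  [[A, B, C are collinear ⇒ 1/2x+1/2y-14=0] ∩ [|A−(17, 11)|²=2]]
2. A_y = 12  [[A, B, C are collinear ⇒ 1/2x+1/2y-14=0] ∩ [|A−(17, 11)|²=2]]
   so A = (16, 12)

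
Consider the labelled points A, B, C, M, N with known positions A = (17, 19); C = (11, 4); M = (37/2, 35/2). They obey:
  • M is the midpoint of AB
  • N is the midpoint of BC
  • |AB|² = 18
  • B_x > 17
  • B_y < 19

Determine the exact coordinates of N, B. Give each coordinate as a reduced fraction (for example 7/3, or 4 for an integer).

1. B_x = 20  [B = 2·M−A = 2·(37/2, 35/2)−(17, 19)]
2. B_y = 16  [B = 2·M−A = 2·(37/2, 35/2)−(17, 19)]
   so B = (20, 16)
3. N_x = 31/2  [2·N = B+C = (20, 16)+(11, 4)]
4. N_y = 10  [2·N = B+C = (20, 16)+(11, 4)]
   so N = (31/2, 10)

N = (31/2, 10)
B = (20, 16)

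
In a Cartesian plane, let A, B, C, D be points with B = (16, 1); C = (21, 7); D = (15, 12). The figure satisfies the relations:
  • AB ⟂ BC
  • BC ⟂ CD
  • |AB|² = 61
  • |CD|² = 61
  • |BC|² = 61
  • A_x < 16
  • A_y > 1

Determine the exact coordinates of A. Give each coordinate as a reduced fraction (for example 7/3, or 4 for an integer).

1. A_x = 10  [[AB ⟂ BC ⇒ -5x-6y+86=0] ∩ [|A−(16, 1)|²=61]]
2. A_y = 6  [[AB ⟂ BC ⇒ -5x-6y+86=0] ∩ [|A−(16, 1)|²=61]]
   so A = (10, 6)

A = (10, 6)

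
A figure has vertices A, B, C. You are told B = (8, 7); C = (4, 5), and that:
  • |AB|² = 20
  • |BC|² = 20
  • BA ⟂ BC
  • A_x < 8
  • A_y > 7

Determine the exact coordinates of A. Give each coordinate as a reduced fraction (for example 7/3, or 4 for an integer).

1. A_x = 6  [[BA ⟂ BC ⇒ -4x-2y+46=0] ∩ [|A−(8, 7)|²=20]]
2. A_y = 11  [[BA ⟂ BC ⇒ -4x-2y+46=0] ∩ [|A−(8, 7)|²=20]]
   so A = (6, 11)

A = (6, 11)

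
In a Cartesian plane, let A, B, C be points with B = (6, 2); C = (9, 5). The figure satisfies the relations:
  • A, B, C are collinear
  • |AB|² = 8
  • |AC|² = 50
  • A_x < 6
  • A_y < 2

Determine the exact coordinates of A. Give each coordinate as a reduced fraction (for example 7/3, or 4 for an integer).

A = (4, 0)

1. A_x = 4  [[A, B, C are collinear ⇒ -3x+3y+12=0] ∩ [|A−(6, 2)|²=8]]
2. A_y = 0  [[A, B, C are collinear ⇒ -3x+3y+12=0] ∩ [|A−(6, 2)|²=8]]
   so A = (4, 0)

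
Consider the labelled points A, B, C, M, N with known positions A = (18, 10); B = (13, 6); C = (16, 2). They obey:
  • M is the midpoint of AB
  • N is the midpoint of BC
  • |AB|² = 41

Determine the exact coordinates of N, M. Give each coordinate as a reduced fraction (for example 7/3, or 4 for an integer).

N = (29/2, 4)
M = (31/2, 8)

1. M_x = 31/2  [2·M = A+B = (18, 10)+(13, 6)]
2. M_y = 8  [2·M = A+B = (18, 10)+(13, 6)]
   so M = (31/2, 8)
3. N_x = 29/2  [2·N = B+C = (13, 6)+(16, 2)]
4. N_y = 4  [2·N = B+C = (13, 6)+(16, 2)]
   so N = (29/2, 4)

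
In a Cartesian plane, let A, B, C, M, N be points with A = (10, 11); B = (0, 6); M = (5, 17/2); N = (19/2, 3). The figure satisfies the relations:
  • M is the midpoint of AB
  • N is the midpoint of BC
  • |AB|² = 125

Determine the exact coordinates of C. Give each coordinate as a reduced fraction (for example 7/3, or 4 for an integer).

1. C_x = 19  [C = 2·N−B = 2·(19/2, 3)−(0, 6)]
2. C_y = 0  [C = 2·N−B = 2·(19/2, 3)−(0, 6)]
   so C = (19, 0)

C = (19, 0)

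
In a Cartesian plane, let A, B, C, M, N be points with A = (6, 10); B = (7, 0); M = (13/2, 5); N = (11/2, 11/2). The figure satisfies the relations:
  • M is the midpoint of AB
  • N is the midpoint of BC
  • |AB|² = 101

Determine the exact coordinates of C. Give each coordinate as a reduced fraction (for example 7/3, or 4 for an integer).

1. C_x = 4  [C = 2·N−B = 2·(11/2, 11/2)−(7, 0)]
2. C_y = 11  [C = 2·N−B = 2·(11/2, 11/2)−(7, 0)]
   so C = (4, 11)

C = (4, 11)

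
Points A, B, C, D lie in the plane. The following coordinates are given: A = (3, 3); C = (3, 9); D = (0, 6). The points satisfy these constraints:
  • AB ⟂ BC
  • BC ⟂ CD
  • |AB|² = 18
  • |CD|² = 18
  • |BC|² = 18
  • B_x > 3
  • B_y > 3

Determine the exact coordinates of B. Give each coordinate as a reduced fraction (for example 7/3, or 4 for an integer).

B = (6, 6)

1. B_x = 6  [[BC ⟂ CD ⇒ 3x+3y-36=0] ∩ [|B−(3, 3)|²=18]]
2. B_y = 6  [[BC ⟂ CD ⇒ 3x+3y-36=0] ∩ [|B−(3, 3)|²=18]]
   so B = (6, 6)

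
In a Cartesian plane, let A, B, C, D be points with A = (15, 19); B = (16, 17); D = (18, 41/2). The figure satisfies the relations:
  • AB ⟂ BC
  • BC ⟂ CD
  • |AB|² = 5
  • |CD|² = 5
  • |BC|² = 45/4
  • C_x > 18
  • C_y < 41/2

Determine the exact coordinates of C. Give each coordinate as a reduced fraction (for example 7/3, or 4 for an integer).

C = (19, 37/2)

1. C_x = 19  [[AB ⟂ BC ⇒ 1x-2y+18=0] ∩ [|C−(18, 41/2)|²=5]]
2. C_y = 37/2  [[AB ⟂ BC ⇒ 1x-2y+18=0] ∩ [|C−(18, 41/2)|²=5]]
   so C = (19, 37/2)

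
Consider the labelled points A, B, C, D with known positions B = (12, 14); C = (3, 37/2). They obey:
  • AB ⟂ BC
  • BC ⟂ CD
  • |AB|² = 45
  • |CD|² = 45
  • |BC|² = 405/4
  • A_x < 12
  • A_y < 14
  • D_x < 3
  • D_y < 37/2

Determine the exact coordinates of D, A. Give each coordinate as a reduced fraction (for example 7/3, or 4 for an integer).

1. D_x = 0  [[BC ⟂ CD ⇒ -9x+9/2y-225/4=0] ∩ [|D−(3, 37/2)|²=45]]
2. D_y = 25/2  [[BC ⟂ CD ⇒ -9x+9/2y-225/4=0] ∩ [|D−(3, 37/2)|²=45]]
   so D = (0, 25/2)
3. A_x = 9  [[AB ⟂ BC ⇒ 9x-9/2y-45=0] ∩ [|A−(12, 14)|²=45]]
4. A_y = 8  [[AB ⟂ BC ⇒ 9x-9/2y-45=0] ∩ [|A−(12, 14)|²=45]]
   so A = (9, 8)

D = (0, 25/2)
A = (9, 8)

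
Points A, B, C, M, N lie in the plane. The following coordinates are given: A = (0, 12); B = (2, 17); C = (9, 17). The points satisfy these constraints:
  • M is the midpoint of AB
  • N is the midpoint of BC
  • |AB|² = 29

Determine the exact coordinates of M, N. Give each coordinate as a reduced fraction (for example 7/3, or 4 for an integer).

1. M_x = 1  [2·M = A+B = (0, 12)+(2, 17)]
2. M_y = 29/2  [2·M = A+B = (0, 12)+(2, 17)]
   so M = (1, 29/2)
3. N_x = 11/2  [2·N = B+C = (2, 17)+(9, 17)]
4. N_y = 17  [2·N = B+C = (2, 17)+(9, 17)]
   so N = (11/2, 17)

M = (1, 29/2)
N = (11/2, 17)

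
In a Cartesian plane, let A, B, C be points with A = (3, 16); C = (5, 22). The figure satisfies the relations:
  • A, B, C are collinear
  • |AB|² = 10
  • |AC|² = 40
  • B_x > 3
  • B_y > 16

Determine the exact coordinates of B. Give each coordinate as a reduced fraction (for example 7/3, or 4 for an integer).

1. B_x = 4  [[A, B, C are collinear ⇒ 6x-2y+14=0] ∩ [|B−(3, 16)|²=10]]
2. B_y = 19  [[A, B, C are collinear ⇒ 6x-2y+14=0] ∩ [|B−(3, 16)|²=10]]
   so B = (4, 19)

B = (4, 19)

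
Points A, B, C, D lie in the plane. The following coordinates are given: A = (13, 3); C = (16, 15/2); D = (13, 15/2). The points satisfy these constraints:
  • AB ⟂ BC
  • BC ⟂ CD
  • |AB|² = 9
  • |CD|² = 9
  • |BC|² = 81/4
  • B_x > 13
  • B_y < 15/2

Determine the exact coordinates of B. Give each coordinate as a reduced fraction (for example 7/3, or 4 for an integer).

1. B_x = 16  [[BC ⟂ CD ⇒ 3x-48=0] ∩ [|B−(13, 3)|²=9]]
2. B_y = 3  [[BC ⟂ CD ⇒ 3x-48=0] ∩ [|B−(13, 3)|²=9]]
   so B = (16, 3)

B = (16, 3)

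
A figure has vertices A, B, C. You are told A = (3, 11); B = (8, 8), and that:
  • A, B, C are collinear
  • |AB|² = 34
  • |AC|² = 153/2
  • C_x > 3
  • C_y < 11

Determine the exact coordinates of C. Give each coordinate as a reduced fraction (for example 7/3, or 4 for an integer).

1. C_x = 21/2  [[A, B, C are collinear ⇒ 3x+5y-64=0] ∩ [|C−(3, 11)|²=153/2]]
2. C_y = 13/2  [[A, B, C are collinear ⇒ 3x+5y-64=0] ∩ [|C−(3, 11)|²=153/2]]
   so C = (21/2, 13/2)

C = (21/2, 13/2)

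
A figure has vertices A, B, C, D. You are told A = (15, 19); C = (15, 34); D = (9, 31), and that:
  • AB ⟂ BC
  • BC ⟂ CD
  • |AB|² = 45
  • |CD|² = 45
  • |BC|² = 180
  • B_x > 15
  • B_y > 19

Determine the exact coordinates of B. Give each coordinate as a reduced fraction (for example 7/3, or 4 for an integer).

B = (21, 22)

1. B_x = 21  [[BC ⟂ CD ⇒ 6x+3y-192=0] ∩ [|B−(15, 19)|²=45]]
2. B_y = 22  [[BC ⟂ CD ⇒ 6x+3y-192=0] ∩ [|B−(15, 19)|²=45]]
   so B = (21, 22)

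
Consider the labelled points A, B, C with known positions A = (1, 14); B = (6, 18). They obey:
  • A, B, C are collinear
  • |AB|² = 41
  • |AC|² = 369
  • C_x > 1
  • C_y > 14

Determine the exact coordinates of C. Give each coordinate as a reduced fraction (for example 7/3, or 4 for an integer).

C = (16, 26)

1. C_x = 16  [[A, B, C are collinear ⇒ -4x+5y-66=0] ∩ [|C−(1, 14)|²=369]]
2. C_y = 26  [[A, B, C are collinear ⇒ -4x+5y-66=0] ∩ [|C−(1, 14)|²=369]]
   so C = (16, 26)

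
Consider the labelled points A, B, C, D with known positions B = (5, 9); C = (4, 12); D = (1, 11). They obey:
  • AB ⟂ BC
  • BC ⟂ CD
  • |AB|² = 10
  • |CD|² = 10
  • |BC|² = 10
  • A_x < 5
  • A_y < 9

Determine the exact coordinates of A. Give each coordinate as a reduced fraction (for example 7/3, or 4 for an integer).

A = (2, 8)

1. A_x = 2  [[AB ⟂ BC ⇒ 1x-3y+22=0] ∩ [|A−(5, 9)|²=10]]
2. A_y = 8  [[AB ⟂ BC ⇒ 1x-3y+22=0] ∩ [|A−(5, 9)|²=10]]
   so A = (2, 8)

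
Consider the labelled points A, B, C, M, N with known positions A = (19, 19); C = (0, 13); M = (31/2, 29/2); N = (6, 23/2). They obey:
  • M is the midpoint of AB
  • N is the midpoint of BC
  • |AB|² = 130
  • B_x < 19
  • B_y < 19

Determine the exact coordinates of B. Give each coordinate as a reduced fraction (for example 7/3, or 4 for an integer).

1. B_x = 12  [B = 2·M−A = 2·(31/2, 29/2)−(19, 19)]
2. B_y = 10  [B = 2·M−A = 2·(31/2, 29/2)−(19, 19)]
   so B = (12, 10)

B = (12, 10)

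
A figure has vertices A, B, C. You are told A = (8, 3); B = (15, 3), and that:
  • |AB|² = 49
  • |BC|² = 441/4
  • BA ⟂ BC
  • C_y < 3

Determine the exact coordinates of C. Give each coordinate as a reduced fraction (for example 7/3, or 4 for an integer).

1. C_x = 15  [[BA ⟂ BC ⇒ -7x+105=0] ∩ [|C−(15, 3)|²=441/4]]
2. C_y = -15/2  [[BA ⟂ BC ⇒ -7x+105=0] ∩ [|C−(15, 3)|²=441/4]]
   so C = (15, -15/2)

C = (15, -15/2)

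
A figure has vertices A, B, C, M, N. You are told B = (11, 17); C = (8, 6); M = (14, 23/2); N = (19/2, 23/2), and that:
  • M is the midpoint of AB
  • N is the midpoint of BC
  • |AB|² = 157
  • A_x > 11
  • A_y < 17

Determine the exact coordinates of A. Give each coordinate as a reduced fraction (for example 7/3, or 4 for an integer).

1. A_x = 17  [A = 2·M−B = 2·(14, 23/2)−(11, 17)]
2. A_y = 6  [A = 2·M−B = 2·(14, 23/2)−(11, 17)]
   so A = (17, 6)

A = (17, 6)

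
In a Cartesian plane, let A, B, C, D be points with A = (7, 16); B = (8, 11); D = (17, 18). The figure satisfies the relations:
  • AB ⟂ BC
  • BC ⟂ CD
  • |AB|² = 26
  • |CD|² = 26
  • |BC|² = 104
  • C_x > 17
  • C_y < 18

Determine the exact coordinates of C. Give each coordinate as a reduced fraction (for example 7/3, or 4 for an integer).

1. C_x = 18  [[AB ⟂ BC ⇒ 1x-5y+47=0] ∩ [|C−(17, 18)|²=26]]
2. C_y = 13  [[AB ⟂ BC ⇒ 1x-5y+47=0] ∩ [|C−(17, 18)|²=26]]
   so C = (18, 13)

C = (18, 13)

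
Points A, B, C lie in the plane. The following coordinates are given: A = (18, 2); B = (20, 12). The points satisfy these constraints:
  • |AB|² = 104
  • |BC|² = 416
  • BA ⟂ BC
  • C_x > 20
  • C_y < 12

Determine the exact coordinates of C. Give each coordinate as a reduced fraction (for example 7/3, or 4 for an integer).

1. C_x = 40  [[BA ⟂ BC ⇒ -2x-10y+160=0] ∩ [|C−(20, 12)|²=416]]
2. C_y = 8  [[BA ⟂ BC ⇒ -2x-10y+160=0] ∩ [|C−(20, 12)|²=416]]
   so C = (40, 8)

C = (40, 8)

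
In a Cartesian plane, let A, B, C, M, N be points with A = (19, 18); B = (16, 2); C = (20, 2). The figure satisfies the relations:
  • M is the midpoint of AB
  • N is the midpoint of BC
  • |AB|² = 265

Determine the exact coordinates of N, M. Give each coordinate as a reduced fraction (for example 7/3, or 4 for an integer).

N = (18, 2)
M = (35/2, 10)

1. M_x = 35/2  [2·M = A+B = (19, 18)+(16, 2)]
2. M_y = 10  [2·M = A+B = (19, 18)+(16, 2)]
   so M = (35/2, 10)
3. N_x = 18  [2·N = B+C = (16, 2)+(20, 2)]
4. N_y = 2  [2·N = B+C = (16, 2)+(20, 2)]
   so N = (18, 2)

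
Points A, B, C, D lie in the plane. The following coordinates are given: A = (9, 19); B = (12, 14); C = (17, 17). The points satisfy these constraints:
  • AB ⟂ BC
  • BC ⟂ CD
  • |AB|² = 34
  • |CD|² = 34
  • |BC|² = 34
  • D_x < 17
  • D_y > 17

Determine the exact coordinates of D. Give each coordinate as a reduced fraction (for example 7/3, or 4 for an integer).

D = (14, 22)

1. D_x = 14  [[BC ⟂ CD ⇒ 5x+3y-136=0] ∩ [|D−(17, 17)|²=34]]
2. D_y = 22  [[BC ⟂ CD ⇒ 5x+3y-136=0] ∩ [|D−(17, 17)|²=34]]
   so D = (14, 22)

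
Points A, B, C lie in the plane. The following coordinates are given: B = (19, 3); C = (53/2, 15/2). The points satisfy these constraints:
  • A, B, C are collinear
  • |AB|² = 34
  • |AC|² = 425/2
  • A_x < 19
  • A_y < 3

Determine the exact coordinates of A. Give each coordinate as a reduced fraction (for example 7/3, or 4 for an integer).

A = (14, 0)

1. A_x = 14  [[A, B, C are collinear ⇒ -9/2x+15/2y+63=0] ∩ [|A−(19, 3)|²=34]]
2. A_y = 0  [[A, B, C are collinear ⇒ -9/2x+15/2y+63=0] ∩ [|A−(19, 3)|²=34]]
   so A = (14, 0)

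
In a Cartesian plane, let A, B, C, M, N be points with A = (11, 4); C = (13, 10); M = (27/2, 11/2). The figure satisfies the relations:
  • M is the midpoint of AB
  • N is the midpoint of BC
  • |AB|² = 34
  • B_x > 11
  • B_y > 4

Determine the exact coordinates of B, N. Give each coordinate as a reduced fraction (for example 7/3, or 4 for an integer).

1. B_x = 16  [B = 2·M−A = 2·(27/2, 11/2)−(11, 4)]
2. B_y = 7  [B = 2·M−A = 2·(27/2, 11/2)−(11, 4)]
   so B = (16, 7)
3. N_x = 29/2  [2·N = B+C = (16, 7)+(13, 10)]
4. N_y = 17/2  [2·N = B+C = (16, 7)+(13, 10)]
   so N = (29/2, 17/2)

B = (16, 7)
N = (29/2, 17/2)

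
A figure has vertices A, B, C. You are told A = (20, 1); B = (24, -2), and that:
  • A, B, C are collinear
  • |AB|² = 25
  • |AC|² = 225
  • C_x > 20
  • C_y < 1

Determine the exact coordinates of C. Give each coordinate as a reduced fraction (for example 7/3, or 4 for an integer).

1. C_x = 32  [[A, B, C are collinear ⇒ 3x+4y-64=0] ∩ [|C−(20, 1)|²=225]]
2. C_y = -8  [[A, B, C are collinear ⇒ 3x+4y-64=0] ∩ [|C−(20, 1)|²=225]]
   so C = (32, -8)

C = (32, -8)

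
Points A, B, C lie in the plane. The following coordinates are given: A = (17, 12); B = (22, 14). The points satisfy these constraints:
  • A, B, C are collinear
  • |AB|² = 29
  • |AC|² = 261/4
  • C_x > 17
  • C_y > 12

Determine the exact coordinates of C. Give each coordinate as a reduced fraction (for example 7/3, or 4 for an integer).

C = (49/2, 15)

1. C_x = 49/2  [[A, B, C are collinear ⇒ -2x+5y-26=0] ∩ [|C−(17, 12)|²=261/4]]
2. C_y = 15  [[A, B, C are collinear ⇒ -2x+5y-26=0] ∩ [|C−(17, 12)|²=261/4]]
   so C = (49/2, 15)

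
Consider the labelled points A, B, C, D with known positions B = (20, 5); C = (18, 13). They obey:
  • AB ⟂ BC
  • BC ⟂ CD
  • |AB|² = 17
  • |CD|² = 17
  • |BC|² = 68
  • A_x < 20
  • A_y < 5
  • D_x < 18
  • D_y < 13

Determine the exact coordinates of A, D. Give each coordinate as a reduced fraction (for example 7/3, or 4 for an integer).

1. A_x = 16  [[AB ⟂ BC ⇒ 2x-8y=0] ∩ [|A−(20, 5)|²=17]]
2. A_y = 4  [[AB ⟂ BC ⇒ 2x-8y=0] ∩ [|A−(20, 5)|²=17]]
   so A = (16, 4)
3. D_x = 14  [[BC ⟂ CD ⇒ -2x+8y-68=0] ∩ [|D−(18, 13)|²=17]]
4. D_y = 12  [[BC ⟂ CD ⇒ -2x+8y-68=0] ∩ [|D−(18, 13)|²=17]]
   so D = (14, 12)

A = (16, 4)
D = (14, 12)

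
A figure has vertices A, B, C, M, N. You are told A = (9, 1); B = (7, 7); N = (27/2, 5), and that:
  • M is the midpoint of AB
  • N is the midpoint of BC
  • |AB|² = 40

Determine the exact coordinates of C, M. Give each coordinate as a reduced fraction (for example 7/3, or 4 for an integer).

C = (20, 3)
M = (8, 4)

1. M_x = 8  [2·M = A+B = (9, 1)+(7, 7)]
2. M_y = 4  [2·M = A+B = (9, 1)+(7, 7)]
   so M = (8, 4)
3. C_x = 20  [C = 2·N−B = 2·(27/2, 5)−(7, 7)]
4. C_y = 3  [C = 2·N−B = 2·(27/2, 5)−(7, 7)]
   so C = (20, 3)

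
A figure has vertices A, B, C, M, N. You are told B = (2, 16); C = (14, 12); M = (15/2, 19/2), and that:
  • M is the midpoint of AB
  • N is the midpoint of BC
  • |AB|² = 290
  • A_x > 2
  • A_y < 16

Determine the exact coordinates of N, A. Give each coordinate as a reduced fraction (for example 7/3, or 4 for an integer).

N = (8, 14)
A = (13, 3)

1. A_x = 13  [A = 2·M−B = 2·(15/2, 19/2)−(2, 16)]
2. A_y = 3  [A = 2·M−B = 2·(15/2, 19/2)−(2, 16)]
   so A = (13, 3)
3. N_x = 8  [2·N = B+C = (2, 16)+(14, 12)]
4. N_y = 14  [2·N = B+C = (2, 16)+(14, 12)]
   so N = (8, 14)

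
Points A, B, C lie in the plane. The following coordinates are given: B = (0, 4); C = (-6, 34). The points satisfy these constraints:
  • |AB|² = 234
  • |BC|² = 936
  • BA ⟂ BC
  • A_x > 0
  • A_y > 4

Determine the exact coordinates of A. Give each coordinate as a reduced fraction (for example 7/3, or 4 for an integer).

A = (15, 7)

1. A_x = 15  [[BA ⟂ BC ⇒ -6x+30y-120=0] ∩ [|A−(0, 4)|²=234]]
2. A_y = 7  [[BA ⟂ BC ⇒ -6x+30y-120=0] ∩ [|A−(0, 4)|²=234]]
   so A = (15, 7)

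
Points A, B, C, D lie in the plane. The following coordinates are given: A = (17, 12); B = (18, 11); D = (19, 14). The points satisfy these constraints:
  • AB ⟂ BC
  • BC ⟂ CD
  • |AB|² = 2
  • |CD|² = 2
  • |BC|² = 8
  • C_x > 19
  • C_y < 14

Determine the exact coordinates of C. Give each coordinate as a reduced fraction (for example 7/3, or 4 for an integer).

C = (20, 13)

1. C_x = 20  [[AB ⟂ BC ⇒ 1x-1y-7=0] ∩ [|C−(19, 14)|²=2]]
2. C_y = 13  [[AB ⟂ BC ⇒ 1x-1y-7=0] ∩ [|C−(19, 14)|²=2]]
   so C = (20, 13)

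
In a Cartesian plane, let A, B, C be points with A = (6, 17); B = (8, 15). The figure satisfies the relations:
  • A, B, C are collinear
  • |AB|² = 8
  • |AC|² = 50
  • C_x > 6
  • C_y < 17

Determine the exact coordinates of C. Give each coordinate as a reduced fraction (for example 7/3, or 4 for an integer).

1. C_x = 11  [[A, B, C are collinear ⇒ 2x+2y-46=0] ∩ [|C−(6, 17)|²=50]]
2. C_y = 12  [[A, B, C are collinear ⇒ 2x+2y-46=0] ∩ [|C−(6, 17)|²=50]]
   so C = (11, 12)

C = (11, 12)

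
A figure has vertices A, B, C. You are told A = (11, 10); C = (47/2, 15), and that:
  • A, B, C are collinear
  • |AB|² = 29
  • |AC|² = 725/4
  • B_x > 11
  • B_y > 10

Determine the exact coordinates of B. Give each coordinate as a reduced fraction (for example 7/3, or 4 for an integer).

B = (16, 12)

1. B_x = 16  [[A, B, C are collinear ⇒ 5x-25/2y+70=0] ∩ [|B−(11, 10)|²=29]]
2. B_y = 12  [[A, B, C are collinear ⇒ 5x-25/2y+70=0] ∩ [|B−(11, 10)|²=29]]
   so B = (16, 12)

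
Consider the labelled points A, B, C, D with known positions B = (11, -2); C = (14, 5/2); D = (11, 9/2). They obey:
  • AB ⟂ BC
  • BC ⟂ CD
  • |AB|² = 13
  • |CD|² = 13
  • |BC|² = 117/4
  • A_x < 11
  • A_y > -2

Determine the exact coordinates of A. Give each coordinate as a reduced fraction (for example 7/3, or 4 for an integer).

1. A_x = 8  [[AB ⟂ BC ⇒ -3x-9/2y+24=0] ∩ [|A−(11, -2)|²=13]]
2. A_y = 0  [[AB ⟂ BC ⇒ -3x-9/2y+24=0] ∩ [|A−(11, -2)|²=13]]
   so A = (8, 0)

A = (8, 0)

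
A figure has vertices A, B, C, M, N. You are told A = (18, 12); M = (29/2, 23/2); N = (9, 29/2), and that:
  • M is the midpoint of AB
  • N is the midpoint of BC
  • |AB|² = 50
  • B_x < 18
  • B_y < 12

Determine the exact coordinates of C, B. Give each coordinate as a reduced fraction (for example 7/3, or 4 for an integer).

1. B_x = 11  [B = 2·M−A = 2·(29/2, 23/2)−(18, 12)]
2. B_y = 11  [B = 2·M−A = 2·(29/2, 23/2)−(18, 12)]
   so B = (11, 11)
3. C_x = 7  [C = 2·N−B = 2·(9, 29/2)−(11, 11)]
4. C_y = 18  [C = 2·N−B = 2·(9, 29/2)−(11, 11)]
   so C = (7, 18)

C = (7, 18)
B = (11, 11)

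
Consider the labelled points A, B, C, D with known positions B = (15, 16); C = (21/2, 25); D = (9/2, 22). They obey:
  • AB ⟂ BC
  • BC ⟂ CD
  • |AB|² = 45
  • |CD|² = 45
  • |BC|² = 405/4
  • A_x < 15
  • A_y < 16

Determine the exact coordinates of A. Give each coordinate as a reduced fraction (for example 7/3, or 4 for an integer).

A = (9, 13)

1. A_x = 9  [[AB ⟂ BC ⇒ 9/2x-9y+153/2=0] ∩ [|A−(15, 16)|²=45]]
2. A_y = 13  [[AB ⟂ BC ⇒ 9/2x-9y+153/2=0] ∩ [|A−(15, 16)|²=45]]
   so A = (9, 13)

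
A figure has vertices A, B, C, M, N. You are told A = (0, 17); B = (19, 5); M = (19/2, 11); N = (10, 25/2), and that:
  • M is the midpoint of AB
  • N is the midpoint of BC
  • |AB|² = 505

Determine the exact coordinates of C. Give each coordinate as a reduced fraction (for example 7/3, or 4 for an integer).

C = (1, 20)

1. C_x = 1  [C = 2·N−B = 2·(10, 25/2)−(19, 5)]
2. C_y = 20  [C = 2·N−B = 2·(10, 25/2)−(19, 5)]
   so C = (1, 20)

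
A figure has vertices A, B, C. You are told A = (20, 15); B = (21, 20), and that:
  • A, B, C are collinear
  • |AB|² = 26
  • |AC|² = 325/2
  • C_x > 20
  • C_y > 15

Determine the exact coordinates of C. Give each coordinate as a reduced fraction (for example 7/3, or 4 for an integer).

1. C_x = 45/2  [[A, B, C are collinear ⇒ -5x+1y+85=0] ∩ [|C−(20, 15)|²=325/2]]
2. C_y = 55/2  [[A, B, C are collinear ⇒ -5x+1y+85=0] ∩ [|C−(20, 15)|²=325/2]]
   so C = (45/2, 55/2)

C = (45/2, 55/2)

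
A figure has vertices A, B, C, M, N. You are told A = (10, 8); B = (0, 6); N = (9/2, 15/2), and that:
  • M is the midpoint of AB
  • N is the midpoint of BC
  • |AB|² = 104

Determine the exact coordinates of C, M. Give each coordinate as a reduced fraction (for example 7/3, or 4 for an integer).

C = (9, 9)
M = (5, 7)

1. M_x = 5  [2·M = A+B = (10, 8)+(0, 6)]
2. M_y = 7  [2·M = A+B = (10, 8)+(0, 6)]
   so M = (5, 7)
3. C_x = 9  [C = 2·N−B = 2·(9/2, 15/2)−(0, 6)]
4. C_y = 9  [C = 2·N−B = 2·(9/2, 15/2)−(0, 6)]
   so C = (9, 9)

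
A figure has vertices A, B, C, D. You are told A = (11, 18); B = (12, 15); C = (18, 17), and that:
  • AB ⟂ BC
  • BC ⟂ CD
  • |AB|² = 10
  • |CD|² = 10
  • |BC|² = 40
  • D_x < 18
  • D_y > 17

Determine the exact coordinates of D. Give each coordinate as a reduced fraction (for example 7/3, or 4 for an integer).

1. D_x = 17  [[BC ⟂ CD ⇒ 6x+2y-142=0] ∩ [|D−(18, 17)|²=10]]
2. D_y = 20  [[BC ⟂ CD ⇒ 6x+2y-142=0] ∩ [|D−(18, 17)|²=10]]
   so D = (17, 20)

D = (17, 20)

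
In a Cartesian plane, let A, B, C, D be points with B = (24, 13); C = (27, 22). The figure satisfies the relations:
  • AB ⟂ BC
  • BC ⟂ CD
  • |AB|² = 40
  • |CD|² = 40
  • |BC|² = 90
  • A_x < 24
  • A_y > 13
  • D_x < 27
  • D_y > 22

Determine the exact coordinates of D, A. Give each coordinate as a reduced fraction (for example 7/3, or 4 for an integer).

D = (21, 24)
A = (18, 15)

1. D_x = 21  [[BC ⟂ CD ⇒ 3x+9y-279=0] ∩ [|D−(27, 22)|²=40]]
2. D_y = 24  [[BC ⟂ CD ⇒ 3x+9y-279=0] ∩ [|D−(27, 22)|²=40]]
   so D = (21, 24)
3. A_x = 18  [[AB ⟂ BC ⇒ -3x-9y+189=0] ∩ [|A−(24, 13)|²=40]]
4. A_y = 15  [[AB ⟂ BC ⇒ -3x-9y+189=0] ∩ [|A−(24, 13)|²=40]]
   so A = (18, 15)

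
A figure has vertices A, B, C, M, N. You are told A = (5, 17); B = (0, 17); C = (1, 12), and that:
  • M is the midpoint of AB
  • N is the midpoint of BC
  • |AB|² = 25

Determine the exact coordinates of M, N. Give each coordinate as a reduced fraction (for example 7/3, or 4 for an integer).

M = (5/2, 17)
N = (1/2, 29/2)

1. M_x = 5/2  [2·M = A+B = (5, 17)+(0, 17)]
2. M_y = 17  [2·M = A+B = (5, 17)+(0, 17)]
   so M = (5/2, 17)
3. N_x = 1/2  [2·N = B+C = (0, 17)+(1, 12)]
4. N_y = 29/2  [2·N = B+C = (0, 17)+(1, 12)]
   so N = (1/2, 29/2)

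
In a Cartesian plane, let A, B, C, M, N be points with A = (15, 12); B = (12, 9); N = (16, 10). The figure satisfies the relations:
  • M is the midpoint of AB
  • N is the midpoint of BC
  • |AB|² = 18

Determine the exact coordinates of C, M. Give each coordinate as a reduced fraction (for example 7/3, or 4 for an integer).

1. M_x = 27/2  [2·M = A+B = (15, 12)+(12, 9)]
2. M_y = 21/2  [2·M = A+B = (15, 12)+(12, 9)]
   so M = (27/2, 21/2)
3. C_x = 20  [C = 2·N−B = 2·(16, 10)−(12, 9)]
4. C_y = 11  [C = 2·N−B = 2·(16, 10)−(12, 9)]
   so C = (20, 11)

C = (20, 11)
M = (27/2, 21/2)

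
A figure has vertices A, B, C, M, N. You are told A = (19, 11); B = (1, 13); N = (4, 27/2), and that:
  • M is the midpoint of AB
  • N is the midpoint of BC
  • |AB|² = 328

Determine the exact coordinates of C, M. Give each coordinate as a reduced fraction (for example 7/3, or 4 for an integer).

1. M_x = 10  [2·M = A+B = (19, 11)+(1, 13)]
2. M_y = 12  [2·M = A+B = (19, 11)+(1, 13)]
   so M = (10, 12)
3. C_x = 7  [C = 2·N−B = 2·(4, 27/2)−(1, 13)]
4. C_y = 14  [C = 2·N−B = 2·(4, 27/2)−(1, 13)]
   so C = (7, 14)

C = (7, 14)
M = (10, 12)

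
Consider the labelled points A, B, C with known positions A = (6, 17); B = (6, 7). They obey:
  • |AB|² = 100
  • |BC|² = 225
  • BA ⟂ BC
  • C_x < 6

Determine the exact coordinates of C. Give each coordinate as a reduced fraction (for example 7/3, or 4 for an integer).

1. C_x = -9  [[BA ⟂ BC ⇒ 10y-70=0] ∩ [|C−(6, 7)|²=225]]
2. C_y = 7  [[BA ⟂ BC ⇒ 10y-70=0] ∩ [|C−(6, 7)|²=225]]
   so C = (-9, 7)

C = (-9, 7)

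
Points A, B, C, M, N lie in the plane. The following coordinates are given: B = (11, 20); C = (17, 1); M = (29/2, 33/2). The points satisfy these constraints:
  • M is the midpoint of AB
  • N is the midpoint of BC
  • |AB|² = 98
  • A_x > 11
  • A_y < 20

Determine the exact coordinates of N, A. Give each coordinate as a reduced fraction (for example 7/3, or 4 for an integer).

N = (14, 21/2)
A = (18, 13)

1. A_x = 18  [A = 2·M−B = 2·(29/2, 33/2)−(11, 20)]
2. A_y = 13  [A = 2·M−B = 2·(29/2, 33/2)−(11, 20)]
   so A = (18, 13)
3. N_x = 14  [2·N = B+C = (11, 20)+(17, 1)]
4. N_y = 21/2  [2·N = B+C = (11, 20)+(17, 1)]
   so N = (14, 21/2)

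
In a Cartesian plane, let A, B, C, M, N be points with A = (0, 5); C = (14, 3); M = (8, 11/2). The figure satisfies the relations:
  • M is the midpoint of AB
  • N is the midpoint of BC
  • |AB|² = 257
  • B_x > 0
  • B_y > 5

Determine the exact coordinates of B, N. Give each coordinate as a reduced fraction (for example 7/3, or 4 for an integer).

B = (16, 6)
N = (15, 9/2)

1. B_x = 16  [B = 2·M−A = 2·(8, 11/2)−(0, 5)]
2. B_y = 6  [B = 2·M−A = 2·(8, 11/2)−(0, 5)]
   so B = (16, 6)
3. N_x = 15  [2·N = B+C = (16, 6)+(14, 3)]
4. N_y = 9/2  [2·N = B+C = (16, 6)+(14, 3)]
   so N = (15, 9/2)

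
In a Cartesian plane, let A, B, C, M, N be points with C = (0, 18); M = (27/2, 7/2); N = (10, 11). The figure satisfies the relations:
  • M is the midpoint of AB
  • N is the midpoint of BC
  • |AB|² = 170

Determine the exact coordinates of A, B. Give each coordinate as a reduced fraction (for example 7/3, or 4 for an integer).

1. B_x = 20  [B = 2·N−C = 2·(10, 11)−(0, 18)]
2. B_y = 4  [B = 2·N−C = 2·(10, 11)−(0, 18)]
   so B = (20, 4)
3. A_x = 7  [A = 2·M−B = 2·(27/2, 7/2)−(20, 4)]
4. A_y = 3  [A = 2·M−B = 2·(27/2, 7/2)−(20, 4)]
   so A = (7, 3)

A = (7, 3)
B = (20, 4)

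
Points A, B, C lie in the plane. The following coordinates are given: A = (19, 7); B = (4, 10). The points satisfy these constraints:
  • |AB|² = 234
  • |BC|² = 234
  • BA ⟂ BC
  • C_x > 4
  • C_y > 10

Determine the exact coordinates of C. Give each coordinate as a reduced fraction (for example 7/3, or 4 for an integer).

C = (7, 25)

1. C_x = 7  [[BA ⟂ BC ⇒ 15x-3y-30=0] ∩ [|C−(4, 10)|²=234]]
2. C_y = 25  [[BA ⟂ BC ⇒ 15x-3y-30=0] ∩ [|C−(4, 10)|²=234]]
   so C = (7, 25)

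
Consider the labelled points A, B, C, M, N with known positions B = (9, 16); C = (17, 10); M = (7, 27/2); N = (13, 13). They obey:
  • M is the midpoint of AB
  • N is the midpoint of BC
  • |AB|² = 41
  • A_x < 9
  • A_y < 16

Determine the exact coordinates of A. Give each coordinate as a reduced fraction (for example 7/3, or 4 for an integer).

1. A_x = 5  [A = 2·M−B = 2·(7, 27/2)−(9, 16)]
2. A_y = 11  [A = 2·M−B = 2·(7, 27/2)−(9, 16)]
   so A = (5, 11)

A = (5, 11)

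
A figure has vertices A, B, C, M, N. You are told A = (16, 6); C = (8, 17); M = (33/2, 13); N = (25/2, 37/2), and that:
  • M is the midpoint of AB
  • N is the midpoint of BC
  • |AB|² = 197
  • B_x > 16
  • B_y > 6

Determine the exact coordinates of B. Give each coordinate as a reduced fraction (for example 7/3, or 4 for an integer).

1. B_x = 17  [B = 2·M−A = 2·(33/2, 13)−(16, 6)]
2. B_y = 20  [B = 2·M−A = 2·(33/2, 13)−(16, 6)]
   so B = (17, 20)

B = (17, 20)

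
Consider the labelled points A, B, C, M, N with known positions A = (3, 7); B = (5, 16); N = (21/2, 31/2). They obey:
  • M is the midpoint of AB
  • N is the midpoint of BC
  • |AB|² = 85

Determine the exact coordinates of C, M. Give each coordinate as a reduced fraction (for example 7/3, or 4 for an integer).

1. M_x = 4  [2·M = A+B = (3, 7)+(5, 16)]
2. M_y = 23/2  [2·M = A+B = (3, 7)+(5, 16)]
   so M = (4, 23/2)
3. C_x = 16  [C = 2·N−B = 2·(21/2, 31/2)−(5, 16)]
4. C_y = 15  [C = 2·N−B = 2·(21/2, 31/2)−(5, 16)]
   so C = (16, 15)

C = (16, 15)
M = (4, 23/2)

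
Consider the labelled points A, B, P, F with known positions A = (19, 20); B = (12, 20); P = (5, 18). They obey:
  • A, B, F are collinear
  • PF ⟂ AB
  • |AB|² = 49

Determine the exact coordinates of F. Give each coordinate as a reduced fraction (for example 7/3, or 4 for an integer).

1. F_x = 5  [[A, B, F are collinear ⇒ -7y+140=0] ∩ [PF ⟂ AB ⇒ -7x+35=0]]
2. F_y = 20  [[A, B, F are collinear ⇒ -7y+140=0] ∩ [PF ⟂ AB ⇒ -7x+35=0]]
   so F = (5, 20)

F = (5, 20)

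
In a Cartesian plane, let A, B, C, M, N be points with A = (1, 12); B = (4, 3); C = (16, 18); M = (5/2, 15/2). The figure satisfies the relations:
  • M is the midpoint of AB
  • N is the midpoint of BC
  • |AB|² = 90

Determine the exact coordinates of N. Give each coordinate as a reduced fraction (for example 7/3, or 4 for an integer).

1. N_x = 10  [2·N = B+C = (4, 3)+(16, 18)]
2. N_y = 21/2  [2·N = B+C = (4, 3)+(16, 18)]
   so N = (10, 21/2)

N = (10, 21/2)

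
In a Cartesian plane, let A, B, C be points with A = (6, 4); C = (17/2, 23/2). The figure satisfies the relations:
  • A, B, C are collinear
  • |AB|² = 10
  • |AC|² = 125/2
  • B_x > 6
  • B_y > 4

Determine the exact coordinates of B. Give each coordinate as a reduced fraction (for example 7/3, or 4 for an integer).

B = (7, 7)

1. B_x = 7  [[A, B, C are collinear ⇒ 15/2x-5/2y-35=0] ∩ [|B−(6, 4)|²=10]]
2. B_y = 7  [[A, B, C are collinear ⇒ 15/2x-5/2y-35=0] ∩ [|B−(6, 4)|²=10]]
   so B = (7, 7)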